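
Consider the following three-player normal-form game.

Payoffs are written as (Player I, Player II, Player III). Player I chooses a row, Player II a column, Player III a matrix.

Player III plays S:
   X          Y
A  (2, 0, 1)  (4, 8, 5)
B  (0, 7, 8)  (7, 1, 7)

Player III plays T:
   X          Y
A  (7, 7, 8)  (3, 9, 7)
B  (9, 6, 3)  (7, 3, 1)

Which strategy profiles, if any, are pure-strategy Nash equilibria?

(A, X, S): Player II can switch to Y (0 → 8). Not NE.
(A, X, T): Player I can switch to B (7 → 9). Not NE.
(A, Y, S): Player I can switch to B (4 → 7). Not NE.
(A, Y, T): Player I can switch to B (3 → 7). Not NE.
(B, X, S): Player I can switch to A (0 → 2). Not NE.
(B, X, T): Player III can switch to S (3 → 8). Not NE.
(B, Y, S): Player II can switch to X (1 → 7). Not NE.
(B, Y, T): Player II can switch to X (3 → 6). Not NE.

No pure-strategy Nash equilibrium.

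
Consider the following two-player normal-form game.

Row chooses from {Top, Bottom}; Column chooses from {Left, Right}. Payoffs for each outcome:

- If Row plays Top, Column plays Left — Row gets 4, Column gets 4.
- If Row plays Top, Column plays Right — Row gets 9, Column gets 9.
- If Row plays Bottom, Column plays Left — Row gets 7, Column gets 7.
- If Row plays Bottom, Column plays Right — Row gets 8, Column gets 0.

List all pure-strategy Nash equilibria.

The pure Nash equilibria are (Top, Right) and (Bottom, Left).

Row against Left: payoffs 4, 7 → best response Bottom.
Row against Right: payoffs 9, 8 → best response Top.
Column against Top: payoffs 4, 9 → best response Right.
Column against Bottom: payoffs 7, 0 → best response Left.
Mutual best responses: (Top, Right); (Bottom, Left).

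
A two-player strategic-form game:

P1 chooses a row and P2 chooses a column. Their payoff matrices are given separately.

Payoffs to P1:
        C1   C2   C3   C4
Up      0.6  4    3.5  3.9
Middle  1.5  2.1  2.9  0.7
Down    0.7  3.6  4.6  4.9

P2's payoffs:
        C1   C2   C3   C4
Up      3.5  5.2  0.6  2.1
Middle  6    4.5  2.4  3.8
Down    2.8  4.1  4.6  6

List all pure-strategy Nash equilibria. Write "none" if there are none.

(Up, C2); (Middle, C1); (Down, C4)

(Up, C1): P1 can switch to Middle (0.6 → 1.5). Not NE.
(Up, C2): P1 gets 4, best alternative 3.6; P2 gets 5.2, best alternative 3.5. No profitable deviation — NE.
(Up, C3): P1 can switch to Down (3.5 → 4.6). Not NE.
(Up, C4): P1 can switch to Down (3.9 → 4.9). Not NE.
(Middle, C1): P1 gets 1.5, best alternative 0.7; P2 gets 6, best alternative 4.5. No profitable deviation — NE.
(Middle, C2): P1 can switch to Up (2.1 → 4). Not NE.
(Middle, C3): P1 can switch to Up (2.9 → 3.5). Not NE.
(Middle, C4): P1 can switch to Up (0.7 → 3.9). Not NE.
(Down, C1): P1 can switch to Middle (0.7 → 1.5). Not NE.
(Down, C2): P1 can switch to Up (3.6 → 4). Not NE.
(Down, C4): P1 gets 4.9, best alternative 3.9; P2 gets 6, best alternative 4.6. No profitable deviation — NE.
(The remaining 1 profile has a profitable deviation by the same check.)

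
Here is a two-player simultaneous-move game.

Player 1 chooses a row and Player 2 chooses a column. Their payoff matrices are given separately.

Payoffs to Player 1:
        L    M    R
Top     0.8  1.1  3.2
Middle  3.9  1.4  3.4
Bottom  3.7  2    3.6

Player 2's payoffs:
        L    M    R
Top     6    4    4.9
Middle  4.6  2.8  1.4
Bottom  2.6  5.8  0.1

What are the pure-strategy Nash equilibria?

The pure Nash equilibria are (Middle, L) and (Bottom, M).

Player 1 against L: payoffs 0.8, 3.9, 3.7 → best response Middle.
Player 1 against M: payoffs 1.1, 1.4, 2 → best response Bottom.
Player 1 against R: payoffs 3.2, 3.4, 3.6 → best response Bottom.
Player 2 against Top: payoffs 6, 4, 4.9 → best response L.
Player 2 against Middle: payoffs 4.6, 2.8, 1.4 → best response L.
Player 2 against Bottom: payoffs 2.6, 5.8, 0.1 → best response M.
Mutual best responses: (Middle, L); (Bottom, M).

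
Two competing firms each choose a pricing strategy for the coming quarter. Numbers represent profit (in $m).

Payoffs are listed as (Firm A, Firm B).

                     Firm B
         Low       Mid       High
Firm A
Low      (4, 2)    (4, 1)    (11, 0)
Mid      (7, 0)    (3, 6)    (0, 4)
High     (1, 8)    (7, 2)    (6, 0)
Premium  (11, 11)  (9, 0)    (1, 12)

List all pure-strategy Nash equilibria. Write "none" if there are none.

No pure-strategy Nash equilibrium.

For each player, find the best response to each opponent profile; mutual best responses are the pure NE.
Firm A against Low: payoffs 4, 7, 1, 11 → best response Premium.
Firm A against Mid: payoffs 4, 3, 7, 9 → best response Premium.
Firm A against High: payoffs 11, 0, 6, 1 → best response Low.
Firm B against Low: payoffs 2, 1, 0 → best response Low.
Firm B against Mid: payoffs 0, 6, 4 → best response Mid.
Firm B against High: payoffs 8, 2, 0 → best response Low.
Firm B against Premium: payoffs 11, 0, 12 → best response High.
No profile is a mutual best response for all players.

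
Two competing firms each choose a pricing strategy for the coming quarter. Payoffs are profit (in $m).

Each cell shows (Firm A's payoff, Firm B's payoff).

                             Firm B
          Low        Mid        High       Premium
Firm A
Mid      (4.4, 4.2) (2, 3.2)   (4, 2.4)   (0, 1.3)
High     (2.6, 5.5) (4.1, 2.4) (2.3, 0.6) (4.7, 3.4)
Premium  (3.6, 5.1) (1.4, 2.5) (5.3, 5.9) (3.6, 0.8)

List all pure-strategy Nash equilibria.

(Mid, Low); (Premium, High)

Firm A against Low: payoffs 4.4, 2.6, 3.6 → best response Mid.
Firm A against Mid: payoffs 2, 4.1, 1.4 → best response High.
Firm A against High: payoffs 4, 2.3, 5.3 → best response Premium.
Firm A against Premium: payoffs 0, 4.7, 3.6 → best response High.
Firm B against Mid: payoffs 4.2, 3.2, 2.4, 1.3 → best response Low.
Firm B against High: payoffs 5.5, 2.4, 0.6, 3.4 → best response Low.
Firm B against Premium: payoffs 5.1, 2.5, 5.9, 0.8 → best response High.
Mutual best responses: (Mid, Low); (Premium, High).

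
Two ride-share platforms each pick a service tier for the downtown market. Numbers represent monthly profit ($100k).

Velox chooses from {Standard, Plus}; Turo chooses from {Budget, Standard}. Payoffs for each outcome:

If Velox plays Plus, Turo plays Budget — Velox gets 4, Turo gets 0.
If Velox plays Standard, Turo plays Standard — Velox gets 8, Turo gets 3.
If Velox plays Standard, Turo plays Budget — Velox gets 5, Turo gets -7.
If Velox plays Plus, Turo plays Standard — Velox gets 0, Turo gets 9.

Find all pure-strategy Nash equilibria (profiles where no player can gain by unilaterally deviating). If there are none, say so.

Velox against Budget: payoffs 5, 4 → best response Standard.
Velox against Standard: payoffs 8, 0 → best response Standard.
Turo against Standard: payoffs -7, 3 → best response Standard.
Turo against Plus: payoffs 0, 9 → best response Standard.
Mutual best responses: (Standard, Standard).

The unique pure-strategy Nash equilibrium is (Standard, Standard).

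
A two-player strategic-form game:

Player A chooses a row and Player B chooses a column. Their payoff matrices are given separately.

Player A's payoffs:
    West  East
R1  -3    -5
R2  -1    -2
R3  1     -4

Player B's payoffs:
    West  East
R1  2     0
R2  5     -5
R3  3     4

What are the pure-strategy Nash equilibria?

This game has no pure Nash equilibrium.

Player A against West: payoffs -3, -1, 1 → best response R3.
Player A against East: payoffs -5, -2, -4 → best response R2.
Player B against R1: payoffs 2, 0 → best response West.
Player B against R2: payoffs 5, -5 → best response West.
Player B against R3: payoffs 3, 4 → best response East.
No profile is a mutual best response for all players.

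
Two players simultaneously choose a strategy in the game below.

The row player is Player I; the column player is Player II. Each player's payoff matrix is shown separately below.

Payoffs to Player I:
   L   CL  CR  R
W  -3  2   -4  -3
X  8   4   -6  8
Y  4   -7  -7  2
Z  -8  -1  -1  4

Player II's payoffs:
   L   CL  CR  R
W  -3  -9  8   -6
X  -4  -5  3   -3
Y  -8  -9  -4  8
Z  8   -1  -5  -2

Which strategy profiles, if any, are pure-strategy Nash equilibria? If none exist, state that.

This game has no pure Nash equilibrium.

(W, L): Player I can switch to X (-3 → 8). Not NE.
(W, CL): Player I can switch to X (2 → 4). Not NE.
(W, CR): Player I can switch to Z (-4 → -1). Not NE.
(W, R): Player I can switch to X (-3 → 8). Not NE.
(X, L): Player II can switch to CR (-4 → 3). Not NE.
(X, CL): Player II can switch to L (-5 → -4). Not NE.
(X, CR): Player I can switch to W (-6 → -4). Not NE.
(X, R): Player II can switch to CR (-3 → 3). Not NE.
(Y, L): Player I can switch to X (4 → 8). Not NE.
(Y, CL): Player I can switch to W (-7 → 2). Not NE.
(The remaining 6 profiles each have a profitable deviation by the same check.)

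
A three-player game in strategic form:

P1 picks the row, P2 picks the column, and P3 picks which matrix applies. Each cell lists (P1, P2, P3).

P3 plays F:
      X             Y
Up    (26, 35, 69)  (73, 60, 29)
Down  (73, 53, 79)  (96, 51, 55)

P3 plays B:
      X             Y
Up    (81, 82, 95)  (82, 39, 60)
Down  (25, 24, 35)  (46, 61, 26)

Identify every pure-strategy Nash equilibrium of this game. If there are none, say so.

(Up, X, F): P1 can switch to Down (26 → 73). Not NE.
(Up, X, B): P1 gets 81, best alternative 25; P2 gets 82, best alternative 39; P3 gets 95, best alternative 69. No profitable deviation — NE.
(Up, Y, F): P1 can switch to Down (73 → 96). Not NE.
(Up, Y, B): P2 can switch to X (39 → 82). Not NE.
(Down, X, F): P1 gets 73, best alternative 26; P2 gets 53, best alternative 51; P3 gets 79, best alternative 35. No profitable deviation — NE.
(Down, X, B): P1 can switch to Up (25 → 81). Not NE.
(Down, Y, F): P2 can switch to X (51 → 53). Not NE.
(Down, Y, B): P1 can switch to Up (46 → 82). Not NE.

Pure-strategy Nash equilibria: (Up, X, B) and (Down, X, F)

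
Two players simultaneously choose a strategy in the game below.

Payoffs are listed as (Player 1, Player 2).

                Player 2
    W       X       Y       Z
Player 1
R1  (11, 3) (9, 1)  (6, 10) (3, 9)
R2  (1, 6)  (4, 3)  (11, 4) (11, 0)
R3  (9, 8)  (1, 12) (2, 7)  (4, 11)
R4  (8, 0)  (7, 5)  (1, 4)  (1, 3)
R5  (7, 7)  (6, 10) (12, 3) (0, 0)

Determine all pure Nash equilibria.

This game has no pure Nash equilibrium.

Check each profile: it is a Nash equilibrium iff no player can strictly gain by switching unilaterally.
(R1, W): Player 2 can switch to Y (3 → 10). Not NE.
(R1, X): Player 2 can switch to W (1 → 3). Not NE.
(R1, Y): Player 1 can switch to R2 (6 → 11). Not NE.
(R1, Z): Player 1 can switch to R2 (3 → 11). Not NE.
(R2, W): Player 1 can switch to R1 (1 → 11). Not NE.
(R2, X): Player 1 can switch to R1 (4 → 9). Not NE.
(R2, Y): Player 1 can switch to R5 (11 → 12). Not NE.
(R2, Z): Player 2 can switch to W (0 → 6). Not NE.
(The remaining 12 profiles each have a profitable deviation by the same check.)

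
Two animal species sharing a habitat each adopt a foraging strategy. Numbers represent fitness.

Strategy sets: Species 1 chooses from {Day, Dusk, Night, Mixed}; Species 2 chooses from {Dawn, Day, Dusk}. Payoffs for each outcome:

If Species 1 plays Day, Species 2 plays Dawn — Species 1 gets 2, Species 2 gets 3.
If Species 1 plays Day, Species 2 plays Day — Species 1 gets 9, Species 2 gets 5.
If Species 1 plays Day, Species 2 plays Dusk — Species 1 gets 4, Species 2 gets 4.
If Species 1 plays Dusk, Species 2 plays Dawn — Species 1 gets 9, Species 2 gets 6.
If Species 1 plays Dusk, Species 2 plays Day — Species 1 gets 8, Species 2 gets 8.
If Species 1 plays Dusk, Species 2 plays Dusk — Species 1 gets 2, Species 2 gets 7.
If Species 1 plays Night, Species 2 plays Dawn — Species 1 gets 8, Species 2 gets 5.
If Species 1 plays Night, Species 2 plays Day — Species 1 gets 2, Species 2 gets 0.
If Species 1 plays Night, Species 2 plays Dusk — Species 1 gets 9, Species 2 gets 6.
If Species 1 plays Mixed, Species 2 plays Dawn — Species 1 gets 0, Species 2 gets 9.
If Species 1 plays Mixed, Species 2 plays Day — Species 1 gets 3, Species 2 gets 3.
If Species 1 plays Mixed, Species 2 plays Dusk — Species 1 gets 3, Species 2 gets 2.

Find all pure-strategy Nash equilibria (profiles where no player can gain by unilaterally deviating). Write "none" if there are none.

(Day, Day), (Night, Dusk)

Species 1 against Dawn: payoffs 2, 9, 8, 0 → best response Dusk.
Species 1 against Day: payoffs 9, 8, 2, 3 → best response Day.
Species 1 against Dusk: payoffs 4, 2, 9, 3 → best response Night.
Species 2 against Day: payoffs 3, 5, 4 → best response Day.
Species 2 against Dusk: payoffs 6, 8, 7 → best response Day.
Species 2 against Night: payoffs 5, 0, 6 → best response Dusk.
Species 2 against Mixed: payoffs 9, 3, 2 → best response Dawn.
Mutual best responses: (Day, Day); (Night, Dusk).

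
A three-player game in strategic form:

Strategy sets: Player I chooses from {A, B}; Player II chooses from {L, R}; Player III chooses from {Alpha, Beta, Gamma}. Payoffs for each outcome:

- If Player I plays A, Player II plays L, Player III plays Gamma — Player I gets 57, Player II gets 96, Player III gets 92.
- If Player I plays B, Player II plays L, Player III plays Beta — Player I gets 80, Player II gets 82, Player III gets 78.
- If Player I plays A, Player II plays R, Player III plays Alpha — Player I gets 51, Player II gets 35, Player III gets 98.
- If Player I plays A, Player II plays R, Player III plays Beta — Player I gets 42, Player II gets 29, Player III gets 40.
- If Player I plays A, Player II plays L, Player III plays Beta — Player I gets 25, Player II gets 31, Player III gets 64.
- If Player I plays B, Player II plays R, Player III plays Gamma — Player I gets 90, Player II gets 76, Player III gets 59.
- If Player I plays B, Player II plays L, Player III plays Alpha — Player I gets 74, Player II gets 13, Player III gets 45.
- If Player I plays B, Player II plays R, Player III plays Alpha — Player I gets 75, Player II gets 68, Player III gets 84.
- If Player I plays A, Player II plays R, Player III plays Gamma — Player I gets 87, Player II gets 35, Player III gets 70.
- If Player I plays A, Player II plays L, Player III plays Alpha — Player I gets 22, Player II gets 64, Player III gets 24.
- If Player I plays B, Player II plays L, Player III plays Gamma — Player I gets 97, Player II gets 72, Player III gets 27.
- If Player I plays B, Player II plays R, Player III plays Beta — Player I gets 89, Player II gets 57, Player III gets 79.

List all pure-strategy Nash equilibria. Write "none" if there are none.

(A, L, Alpha): Player I can switch to B (22 → 74). Not NE.
(A, L, Beta): Player I can switch to B (25 → 80). Not NE.
(A, L, Gamma): Player I can switch to B (57 → 97). Not NE.
(A, R, Alpha): Player I can switch to B (51 → 75). Not NE.
(A, R, Beta): Player I can switch to B (42 → 89). Not NE.
(A, R, Gamma): Player I can switch to B (87 → 90). Not NE.
(B, L, Beta): Player I gets 80, best alternative 25; Player II gets 82, best alternative 57; Player III gets 78, best alternative 45. No profitable deviation — NE.
(B, R, Alpha): Player I gets 75, best alternative 51; Player II gets 68, best alternative 13; Player III gets 84, best alternative 79. No profitable deviation — NE.
(The remaining 4 profiles each have a profitable deviation by the same check.)

Pure-strategy Nash equilibria: (B, L, Beta), (B, R, Alpha)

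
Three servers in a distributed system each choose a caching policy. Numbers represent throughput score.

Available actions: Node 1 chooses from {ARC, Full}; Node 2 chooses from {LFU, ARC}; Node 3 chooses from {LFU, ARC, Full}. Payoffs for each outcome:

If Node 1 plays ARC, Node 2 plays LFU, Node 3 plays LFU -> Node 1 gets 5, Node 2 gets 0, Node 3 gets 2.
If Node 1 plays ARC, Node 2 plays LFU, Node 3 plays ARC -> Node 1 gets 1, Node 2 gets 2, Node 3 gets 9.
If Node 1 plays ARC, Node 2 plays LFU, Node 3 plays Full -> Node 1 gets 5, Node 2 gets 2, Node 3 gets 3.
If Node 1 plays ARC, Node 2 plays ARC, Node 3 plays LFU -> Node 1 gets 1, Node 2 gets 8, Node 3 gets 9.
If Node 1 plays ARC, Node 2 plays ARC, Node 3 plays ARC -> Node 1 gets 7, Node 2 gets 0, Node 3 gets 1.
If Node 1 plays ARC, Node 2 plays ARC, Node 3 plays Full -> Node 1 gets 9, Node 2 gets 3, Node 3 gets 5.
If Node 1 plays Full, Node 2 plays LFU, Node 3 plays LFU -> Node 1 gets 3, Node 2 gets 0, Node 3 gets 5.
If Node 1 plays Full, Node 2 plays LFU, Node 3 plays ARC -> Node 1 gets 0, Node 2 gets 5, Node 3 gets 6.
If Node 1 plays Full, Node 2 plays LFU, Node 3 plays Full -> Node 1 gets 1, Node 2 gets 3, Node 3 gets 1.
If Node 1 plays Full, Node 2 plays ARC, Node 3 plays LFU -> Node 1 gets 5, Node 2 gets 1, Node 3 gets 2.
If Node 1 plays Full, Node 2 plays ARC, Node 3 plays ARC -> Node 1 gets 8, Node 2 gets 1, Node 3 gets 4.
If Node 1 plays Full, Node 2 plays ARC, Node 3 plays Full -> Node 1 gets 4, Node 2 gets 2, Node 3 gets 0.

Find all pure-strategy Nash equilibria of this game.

For each strategy profile, look for a profitable unilateral deviation.
(ARC, LFU, LFU): Node 2 can switch to ARC (0 → 8). Not NE.
(ARC, LFU, ARC): Node 1 gets 1, best alternative 0; Node 2 gets 2, best alternative 0; Node 3 gets 9, best alternative 3. No profitable deviation — NE.
(ARC, LFU, Full): Node 2 can switch to ARC (2 → 3). Not NE.
(ARC, ARC, LFU): Node 1 can switch to Full (1 → 5). Not NE.
(ARC, ARC, ARC): Node 1 can switch to Full (7 → 8). Not NE.
(ARC, ARC, Full): Node 3 can switch to LFU (5 → 9). Not NE.
(Full, LFU, LFU): Node 1 can switch to ARC (3 → 5). Not NE.
(Full, LFU, ARC): Node 1 can switch to ARC (0 → 1). Not NE.
(Full, LFU, Full): Node 1 can switch to ARC (1 → 5). Not NE.
(The remaining 3 profiles each have a profitable deviation by the same check.)

Pure NE: (ARC, LFU, ARC)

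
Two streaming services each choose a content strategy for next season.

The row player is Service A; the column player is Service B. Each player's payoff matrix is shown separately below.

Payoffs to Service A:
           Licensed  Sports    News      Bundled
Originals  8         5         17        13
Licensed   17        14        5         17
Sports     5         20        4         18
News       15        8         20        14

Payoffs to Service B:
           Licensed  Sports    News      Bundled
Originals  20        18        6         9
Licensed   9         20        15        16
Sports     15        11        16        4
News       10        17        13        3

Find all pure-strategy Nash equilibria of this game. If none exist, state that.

Service A against Licensed: payoffs 8, 17, 5, 15 → best response Licensed.
Service A against Sports: payoffs 5, 14, 20, 8 → best response Sports.
Service A against News: payoffs 17, 5, 4, 20 → best response News.
Service A against Bundled: payoffs 13, 17, 18, 14 → best response Sports.
Service B against Originals: payoffs 20, 18, 6, 9 → best response Licensed.
Service B against Licensed: payoffs 9, 20, 15, 16 → best response Sports.
Service B against Sports: payoffs 15, 11, 16, 4 → best response News.
Service B against News: payoffs 10, 17, 13, 3 → best response Sports.
No profile is a mutual best response for all players.

There is no pure-strategy Nash equilibrium.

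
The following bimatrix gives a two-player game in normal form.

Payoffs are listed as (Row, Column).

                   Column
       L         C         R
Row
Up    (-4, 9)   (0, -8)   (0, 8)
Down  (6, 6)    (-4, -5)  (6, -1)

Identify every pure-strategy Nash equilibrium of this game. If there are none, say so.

Pure NE: (Down, L)

Row against L: payoffs -4, 6 → best response Down.
Row against C: payoffs 0, -4 → best response Up.
Row against R: payoffs 0, 6 → best response Down.
Column against Up: payoffs 9, -8, 8 → best response L.
Column against Down: payoffs 6, -5, -1 → best response L.
Mutual best responses: (Down, L).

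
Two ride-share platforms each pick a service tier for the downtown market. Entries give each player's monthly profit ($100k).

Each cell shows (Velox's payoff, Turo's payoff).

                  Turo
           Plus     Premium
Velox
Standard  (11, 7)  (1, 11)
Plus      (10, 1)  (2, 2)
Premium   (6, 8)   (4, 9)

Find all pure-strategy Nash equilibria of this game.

(Standard, Plus): Turo can switch to Premium (7 → 11). Not NE.
(Standard, Premium): Velox can switch to Plus (1 → 2). Not NE.
(Plus, Plus): Velox can switch to Standard (10 → 11). Not NE.
(Plus, Premium): Velox can switch to Premium (2 → 4). Not NE.
(Premium, Plus): Velox can switch to Standard (6 → 11). Not NE.
(Premium, Premium): Velox gets 4, best alternative 2; Turo gets 9, best alternative 8. No profitable deviation — NE.

Pure NE: (Premium, Premium)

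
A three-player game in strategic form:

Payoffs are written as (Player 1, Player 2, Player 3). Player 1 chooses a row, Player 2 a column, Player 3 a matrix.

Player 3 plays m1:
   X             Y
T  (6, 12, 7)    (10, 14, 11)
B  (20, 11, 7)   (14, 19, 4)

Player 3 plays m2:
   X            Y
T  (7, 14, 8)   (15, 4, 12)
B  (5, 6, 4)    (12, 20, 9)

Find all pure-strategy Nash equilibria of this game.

The unique pure-strategy Nash equilibrium is (T, X, m2).

For each strategy profile, look for a profitable unilateral deviation.
(T, X, m1): Player 1 can switch to B (6 → 20). Not NE.
(T, X, m2): Player 1 gets 7, best alternative 5; Player 2 gets 14, best alternative 4; Player 3 gets 8, best alternative 7. No profitable deviation — NE.
(T, Y, m1): Player 1 can switch to B (10 → 14). Not NE.
(T, Y, m2): Player 2 can switch to X (4 → 14). Not NE.
(B, X, m1): Player 2 can switch to Y (11 → 19). Not NE.
(B, X, m2): Player 1 can switch to T (5 → 7). Not NE.
(B, Y, m1): Player 3 can switch to m2 (4 → 9). Not NE.
(B, Y, m2): Player 1 can switch to T (12 → 15). Not NE.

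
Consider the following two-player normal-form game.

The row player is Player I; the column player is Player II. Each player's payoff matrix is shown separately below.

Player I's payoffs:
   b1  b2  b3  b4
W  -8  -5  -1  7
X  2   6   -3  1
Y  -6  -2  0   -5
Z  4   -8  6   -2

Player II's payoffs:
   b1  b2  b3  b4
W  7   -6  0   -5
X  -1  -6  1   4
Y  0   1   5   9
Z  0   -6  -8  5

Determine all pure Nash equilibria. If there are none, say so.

No pure-strategy Nash equilibrium.

For each strategy profile, look for a profitable unilateral deviation.
(W, b1): Player I can switch to X (-8 → 2). Not NE.
(W, b2): Player I can switch to X (-5 → 6). Not NE.
(W, b3): Player I can switch to Y (-1 → 0). Not NE.
(W, b4): Player II can switch to b1 (-5 → 7). Not NE.
(X, b1): Player I can switch to Z (2 → 4). Not NE.
(X, b2): Player II can switch to b1 (-6 → -1). Not NE.
(X, b3): Player I can switch to W (-3 → -1). Not NE.
(X, b4): Player I can switch to W (1 → 7). Not NE.
(Y, b1): Player I can switch to X (-6 → 2). Not NE.
(Y, b2): Player I can switch to X (-2 → 6). Not NE.
(The remaining 6 profiles each have a profitable deviation by the same check.)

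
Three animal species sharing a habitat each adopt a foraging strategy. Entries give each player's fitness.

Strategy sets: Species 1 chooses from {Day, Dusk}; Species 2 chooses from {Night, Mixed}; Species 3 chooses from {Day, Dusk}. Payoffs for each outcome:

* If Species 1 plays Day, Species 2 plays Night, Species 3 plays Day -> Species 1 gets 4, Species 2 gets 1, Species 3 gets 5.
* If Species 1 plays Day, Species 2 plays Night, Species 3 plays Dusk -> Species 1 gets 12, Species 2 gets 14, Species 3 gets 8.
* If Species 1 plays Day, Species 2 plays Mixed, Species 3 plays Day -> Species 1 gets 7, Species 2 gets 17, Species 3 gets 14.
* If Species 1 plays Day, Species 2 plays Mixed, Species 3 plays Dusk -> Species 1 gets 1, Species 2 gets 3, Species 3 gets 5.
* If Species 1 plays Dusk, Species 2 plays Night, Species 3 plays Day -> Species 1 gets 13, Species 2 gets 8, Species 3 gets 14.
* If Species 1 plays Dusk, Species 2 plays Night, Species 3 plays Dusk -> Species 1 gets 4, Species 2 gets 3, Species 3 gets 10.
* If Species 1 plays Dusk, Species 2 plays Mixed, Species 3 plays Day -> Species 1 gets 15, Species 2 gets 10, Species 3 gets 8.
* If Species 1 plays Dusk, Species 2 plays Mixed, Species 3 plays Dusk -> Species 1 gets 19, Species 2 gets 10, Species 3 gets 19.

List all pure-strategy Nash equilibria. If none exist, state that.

The pure Nash equilibria are (Day, Night, Dusk) and (Dusk, Mixed, Dusk).

Check each profile: it is a Nash equilibrium iff no player can strictly gain by switching unilaterally.
(Day, Night, Day): Species 1 can switch to Dusk (4 → 13). Not NE.
(Day, Night, Dusk): Species 1 gets 12, best alternative 4; Species 2 gets 14, best alternative 3; Species 3 gets 8, best alternative 5. No profitable deviation — NE.
(Day, Mixed, Day): Species 1 can switch to Dusk (7 → 15). Not NE.
(Day, Mixed, Dusk): Species 1 can switch to Dusk (1 → 19). Not NE.
(Dusk, Night, Day): Species 2 can switch to Mixed (8 → 10). Not NE.
(Dusk, Night, Dusk): Species 1 can switch to Day (4 → 12). Not NE.
(Dusk, Mixed, Day): Species 3 can switch to Dusk (8 → 19). Not NE.
(Dusk, Mixed, Dusk): Species 1 gets 19, best alternative 1; Species 2 gets 10, best alternative 3; Species 3 gets 19, best alternative 8. No profitable deviation — NE.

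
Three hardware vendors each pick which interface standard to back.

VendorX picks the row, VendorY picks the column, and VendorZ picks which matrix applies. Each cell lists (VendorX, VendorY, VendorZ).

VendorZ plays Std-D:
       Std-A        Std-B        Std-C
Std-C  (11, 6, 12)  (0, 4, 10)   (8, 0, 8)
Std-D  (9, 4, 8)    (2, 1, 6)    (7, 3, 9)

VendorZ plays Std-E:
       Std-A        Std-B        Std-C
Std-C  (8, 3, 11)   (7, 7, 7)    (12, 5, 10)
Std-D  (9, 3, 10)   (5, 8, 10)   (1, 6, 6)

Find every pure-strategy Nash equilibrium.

Pure NE: (Std-C, Std-A, Std-D)

(Std-C, Std-A, Std-D): VendorX gets 11, best alternative 9; VendorY gets 6, best alternative 4; VendorZ gets 12, best alternative 11. No profitable deviation — NE.
(Std-C, Std-A, Std-E): VendorX can switch to Std-D (8 → 9). Not NE.
(Std-C, Std-B, Std-D): VendorX can switch to Std-D (0 → 2). Not NE.
(Std-C, Std-B, Std-E): VendorZ can switch to Std-D (7 → 10). Not NE.
(Std-C, Std-C, Std-D): VendorY can switch to Std-A (0 → 6). Not NE.
(Std-C, Std-C, Std-E): VendorY can switch to Std-B (5 → 7). Not NE.
(Std-D, Std-A, Std-D): VendorX can switch to Std-C (9 → 11). Not NE.
(Std-D, Std-A, Std-E): VendorY can switch to Std-B (3 → 8). Not NE.
(Std-D, Std-B, Std-D): VendorY can switch to Std-A (1 → 4). Not NE.
(Std-D, Std-B, Std-E): VendorX can switch to Std-C (5 → 7). Not NE.
(Std-D, Std-C, Std-D): VendorX can switch to Std-C (7 → 8). Not NE.
(The remaining 1 profile has a profitable deviation by the same check.)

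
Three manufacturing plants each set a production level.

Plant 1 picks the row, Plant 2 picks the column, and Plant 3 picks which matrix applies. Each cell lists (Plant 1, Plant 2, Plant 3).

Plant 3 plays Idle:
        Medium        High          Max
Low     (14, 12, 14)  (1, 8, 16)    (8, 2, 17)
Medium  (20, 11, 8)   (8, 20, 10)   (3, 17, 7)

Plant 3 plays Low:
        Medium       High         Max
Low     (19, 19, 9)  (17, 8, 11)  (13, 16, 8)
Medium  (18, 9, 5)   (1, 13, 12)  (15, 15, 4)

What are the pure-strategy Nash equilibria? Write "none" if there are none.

There is no pure-strategy Nash equilibrium.

Mark each player's best response to every combination of opponents' strategies; a profile where every player is best-responding is a pure Nash equilibrium.
Plant 1 against (Medium, Idle): payoffs 14, 20 → best response Medium.
Plant 1 against (Medium, Low): payoffs 19, 18 → best response Low.
Plant 1 against (High, Idle): payoffs 1, 8 → best response Medium.
Plant 1 against (High, Low): payoffs 17, 1 → best response Low.
Plant 1 against (Max, Idle): payoffs 8, 3 → best response Low.
Plant 1 against (Max, Low): payoffs 13, 15 → best response Medium.
Plant 2 against (Low, Idle): payoffs 12, 8, 2 → best response Medium.
Plant 2 against (Low, Low): payoffs 19, 8, 16 → best response Medium.
Plant 2 against (Medium, Idle): payoffs 11, 20, 17 → best response High.
Plant 2 against (Medium, Low): payoffs 9, 13, 15 → best response Max.
Plant 3 against (Low, Medium): payoffs 14, 9 → best response Idle.
Plant 3 against (Low, High): payoffs 16, 11 → best response Idle.
Plant 3 against (Low, Max): payoffs 17, 8 → best response Idle.
Plant 3 against (Medium, Medium): payoffs 8, 5 → best response Idle.
Plant 3 against (Medium, High): payoffs 10, 12 → best response Low.
Plant 3 against (Medium, Max): payoffs 7, 4 → best response Idle.
No profile is a mutual best response for all players.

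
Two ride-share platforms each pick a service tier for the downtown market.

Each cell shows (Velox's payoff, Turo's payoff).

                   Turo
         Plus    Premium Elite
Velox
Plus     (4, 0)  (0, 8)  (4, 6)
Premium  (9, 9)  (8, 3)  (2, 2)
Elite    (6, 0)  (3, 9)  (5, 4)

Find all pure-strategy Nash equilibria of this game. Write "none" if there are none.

(Plus, Plus): Velox can switch to Premium (4 → 9). Not NE.
(Plus, Premium): Velox can switch to Premium (0 → 8). Not NE.
(Plus, Elite): Velox can switch to Elite (4 → 5). Not NE.
(Premium, Plus): Velox gets 9, best alternative 6; Turo gets 9, best alternative 3. No profitable deviation — NE.
(Premium, Premium): Turo can switch to Plus (3 → 9). Not NE.
(Premium, Elite): Velox can switch to Plus (2 → 4). Not NE.
(Elite, Plus): Velox can switch to Premium (6 → 9). Not NE.
(The remaining 2 profiles each have a profitable deviation by the same check.)

The unique pure-strategy Nash equilibrium is (Premium, Plus).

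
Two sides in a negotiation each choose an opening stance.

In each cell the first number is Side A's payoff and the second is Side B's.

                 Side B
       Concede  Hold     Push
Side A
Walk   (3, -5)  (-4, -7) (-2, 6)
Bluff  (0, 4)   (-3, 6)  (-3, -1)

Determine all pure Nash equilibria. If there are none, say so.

Side A against Concede: payoffs 3, 0 → best response Walk.
Side A against Hold: payoffs -4, -3 → best response Bluff.
Side A against Push: payoffs -2, -3 → best response Walk.
Side B against Walk: payoffs -5, -7, 6 → best response Push.
Side B against Bluff: payoffs 4, 6, -1 → best response Hold.
Mutual best responses: (Walk, Push); (Bluff, Hold).

The pure Nash equilibria are (Walk, Push) and (Bluff, Hold).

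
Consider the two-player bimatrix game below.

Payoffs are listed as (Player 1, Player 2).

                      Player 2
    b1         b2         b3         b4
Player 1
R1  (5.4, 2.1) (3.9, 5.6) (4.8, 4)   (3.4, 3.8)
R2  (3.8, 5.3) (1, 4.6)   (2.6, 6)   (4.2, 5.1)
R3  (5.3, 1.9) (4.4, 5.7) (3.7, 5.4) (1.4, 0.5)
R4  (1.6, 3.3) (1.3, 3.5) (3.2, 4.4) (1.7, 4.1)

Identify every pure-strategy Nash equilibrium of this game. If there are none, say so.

Pure NE: (R3, b2)

Player 1 against b1: payoffs 5.4, 3.8, 5.3, 1.6 → best response R1.
Player 1 against b2: payoffs 3.9, 1, 4.4, 1.3 → best response R3.
Player 1 against b3: payoffs 4.8, 2.6, 3.7, 3.2 → best response R1.
Player 1 against b4: payoffs 3.4, 4.2, 1.4, 1.7 → best response R2.
Player 2 against R1: payoffs 2.1, 5.6, 4, 3.8 → best response b2.
Player 2 against R2: payoffs 5.3, 4.6, 6, 5.1 → best response b3.
Player 2 against R3: payoffs 1.9, 5.7, 5.4, 0.5 → best response b2.
Player 2 against R4: payoffs 3.3, 3.5, 4.4, 4.1 → best response b3.
Mutual best responses: (R3, b2).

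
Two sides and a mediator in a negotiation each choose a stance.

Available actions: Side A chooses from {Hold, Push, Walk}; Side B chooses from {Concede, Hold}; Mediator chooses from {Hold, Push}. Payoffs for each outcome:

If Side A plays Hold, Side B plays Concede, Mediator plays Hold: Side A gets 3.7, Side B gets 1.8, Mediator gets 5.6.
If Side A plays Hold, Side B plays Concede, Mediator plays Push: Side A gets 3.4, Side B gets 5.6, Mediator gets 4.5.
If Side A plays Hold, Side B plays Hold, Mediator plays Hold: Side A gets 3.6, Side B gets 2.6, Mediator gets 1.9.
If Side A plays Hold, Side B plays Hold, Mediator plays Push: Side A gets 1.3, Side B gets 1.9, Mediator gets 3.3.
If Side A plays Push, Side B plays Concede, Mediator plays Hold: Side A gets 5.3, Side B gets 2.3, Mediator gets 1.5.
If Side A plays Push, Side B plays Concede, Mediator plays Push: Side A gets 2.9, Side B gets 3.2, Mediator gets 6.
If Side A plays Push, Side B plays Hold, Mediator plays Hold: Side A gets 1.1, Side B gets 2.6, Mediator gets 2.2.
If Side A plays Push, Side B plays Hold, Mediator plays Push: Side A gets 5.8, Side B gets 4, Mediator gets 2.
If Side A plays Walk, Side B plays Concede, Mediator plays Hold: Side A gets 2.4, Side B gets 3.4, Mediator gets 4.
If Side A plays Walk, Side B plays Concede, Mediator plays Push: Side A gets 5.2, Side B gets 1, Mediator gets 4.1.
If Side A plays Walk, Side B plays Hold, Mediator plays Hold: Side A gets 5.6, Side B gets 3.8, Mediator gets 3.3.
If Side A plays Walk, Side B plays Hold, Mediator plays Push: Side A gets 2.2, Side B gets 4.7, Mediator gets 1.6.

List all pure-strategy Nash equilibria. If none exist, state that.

Pure NE: (Walk, Hold, Hold)

Side A against (Concede, Hold): payoffs 3.7, 5.3, 2.4 → best response Push.
Side A against (Concede, Push): payoffs 3.4, 2.9, 5.2 → best response Walk.
Side A against (Hold, Hold): payoffs 3.6, 1.1, 5.6 → best response Walk.
Side A against (Hold, Push): payoffs 1.3, 5.8, 2.2 → best response Push.
Side B against (Hold, Hold): payoffs 1.8, 2.6 → best response Hold.
Side B against (Hold, Push): payoffs 5.6, 1.9 → best response Concede.
Side B against (Push, Hold): payoffs 2.3, 2.6 → best response Hold.
Side B against (Push, Push): payoffs 3.2, 4 → best response Hold.
Side B against (Walk, Hold): payoffs 3.4, 3.8 → best response Hold.
Side B against (Walk, Push): payoffs 1, 4.7 → best response Hold.
Mediator against (Hold, Concede): payoffs 5.6, 4.5 → best response Hold.
Mediator against (Hold, Hold): payoffs 1.9, 3.3 → best response Push.
Mediator against (Push, Concede): payoffs 1.5, 6 → best response Push.
Mediator against (Push, Hold): payoffs 2.2, 2 → best response Hold.
Mediator against (Walk, Concede): payoffs 4, 4.1 → best response Push.
Mediator against (Walk, Hold): payoffs 3.3, 1.6 → best response Hold.
Mutual best responses: (Walk, Hold, Hold).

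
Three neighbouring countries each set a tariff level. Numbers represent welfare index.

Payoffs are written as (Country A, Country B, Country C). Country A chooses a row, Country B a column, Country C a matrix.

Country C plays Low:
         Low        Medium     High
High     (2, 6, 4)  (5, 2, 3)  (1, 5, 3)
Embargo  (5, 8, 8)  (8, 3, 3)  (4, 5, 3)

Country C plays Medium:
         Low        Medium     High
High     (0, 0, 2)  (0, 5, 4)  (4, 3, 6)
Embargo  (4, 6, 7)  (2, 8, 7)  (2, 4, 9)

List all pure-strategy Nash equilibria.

Mark each player's best response to every combination of opponents' strategies; a profile where every player is best-responding is a pure Nash equilibrium.
Country A against (Low, Low): payoffs 2, 5 → best response Embargo.
Country A against (Low, Medium): payoffs 0, 4 → best response Embargo.
Country A against (Medium, Low): payoffs 5, 8 → best response Embargo.
Country A against (Medium, Medium): payoffs 0, 2 → best response Embargo.
Country A against (High, Low): payoffs 1, 4 → best response Embargo.
Country A against (High, Medium): payoffs 4, 2 → best response High.
Country B against (High, Low): payoffs 6, 2, 5 → best response Low.
Country B against (High, Medium): payoffs 0, 5, 3 → best response Medium.
Country B against (Embargo, Low): payoffs 8, 3, 5 → best response Low.
Country B against (Embargo, Medium): payoffs 6, 8, 4 → best response Medium.
Country C against (High, Low): payoffs 4, 2 → best response Low.
Country C against (High, Medium): payoffs 3, 4 → best response Medium.
Country C against (High, High): payoffs 3, 6 → best response Medium.
Country C against (Embargo, Low): payoffs 8, 7 → best response Low.
Country C against (Embargo, Medium): payoffs 3, 7 → best response Medium.
Country C against (Embargo, High): payoffs 3, 9 → best response Medium.
Mutual best responses: (Embargo, Low, Low); (Embargo, Medium, Medium).

Pure-strategy Nash equilibria: (Embargo, Low, Low) and (Embargo, Medium, Medium)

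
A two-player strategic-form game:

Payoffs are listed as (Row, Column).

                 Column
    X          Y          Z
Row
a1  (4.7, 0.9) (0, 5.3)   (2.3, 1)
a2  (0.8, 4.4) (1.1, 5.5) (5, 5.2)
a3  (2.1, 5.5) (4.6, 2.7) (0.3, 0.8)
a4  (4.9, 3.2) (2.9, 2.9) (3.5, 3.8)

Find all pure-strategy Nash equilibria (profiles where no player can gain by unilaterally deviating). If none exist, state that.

There is no pure-strategy Nash equilibrium.

(a1, X): Row can switch to a4 (4.7 → 4.9). Not NE.
(a1, Y): Row can switch to a2 (0 → 1.1). Not NE.
(a1, Z): Row can switch to a2 (2.3 → 5). Not NE.
(a2, X): Row can switch to a1 (0.8 → 4.7). Not NE.
(a2, Y): Row can switch to a3 (1.1 → 4.6). Not NE.
(a2, Z): Column can switch to Y (5.2 → 5.5). Not NE.
(The remaining 6 profiles each have a profitable deviation by the same check.)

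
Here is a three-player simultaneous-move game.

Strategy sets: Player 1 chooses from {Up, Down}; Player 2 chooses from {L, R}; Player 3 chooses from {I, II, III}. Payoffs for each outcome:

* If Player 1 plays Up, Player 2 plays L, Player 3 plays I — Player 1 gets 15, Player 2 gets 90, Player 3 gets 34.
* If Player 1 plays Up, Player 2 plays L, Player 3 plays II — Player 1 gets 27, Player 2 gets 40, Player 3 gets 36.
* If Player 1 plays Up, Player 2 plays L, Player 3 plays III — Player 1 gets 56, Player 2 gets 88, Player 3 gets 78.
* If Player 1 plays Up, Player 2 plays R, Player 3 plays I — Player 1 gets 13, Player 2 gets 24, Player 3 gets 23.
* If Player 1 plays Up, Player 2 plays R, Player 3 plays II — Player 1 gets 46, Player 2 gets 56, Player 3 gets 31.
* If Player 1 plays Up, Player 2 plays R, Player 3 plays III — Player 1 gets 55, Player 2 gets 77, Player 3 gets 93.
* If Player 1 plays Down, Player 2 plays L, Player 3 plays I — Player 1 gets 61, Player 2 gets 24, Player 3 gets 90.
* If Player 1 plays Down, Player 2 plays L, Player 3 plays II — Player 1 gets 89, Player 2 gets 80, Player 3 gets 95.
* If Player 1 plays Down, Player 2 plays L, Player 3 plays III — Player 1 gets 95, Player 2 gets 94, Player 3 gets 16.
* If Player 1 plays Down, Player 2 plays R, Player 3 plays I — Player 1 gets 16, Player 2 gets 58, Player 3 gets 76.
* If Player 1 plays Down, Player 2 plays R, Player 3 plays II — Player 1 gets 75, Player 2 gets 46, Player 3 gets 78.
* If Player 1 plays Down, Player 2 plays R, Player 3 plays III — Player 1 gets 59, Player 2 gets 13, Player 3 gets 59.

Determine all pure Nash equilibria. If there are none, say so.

Pure NE: (Down, L, II)

Player 1 against (L, I): payoffs 15, 61 → best response Down.
Player 1 against (L, II): payoffs 27, 89 → best response Down.
Player 1 against (L, III): payoffs 56, 95 → best response Down.
Player 1 against (R, I): payoffs 13, 16 → best response Down.
Player 1 against (R, II): payoffs 46, 75 → best response Down.
Player 1 against (R, III): payoffs 55, 59 → best response Down.
Player 2 against (Up, I): payoffs 90, 24 → best response L.
Player 2 against (Up, II): payoffs 40, 56 → best response R.
Player 2 against (Up, III): payoffs 88, 77 → best response L.
Player 2 against (Down, I): payoffs 24, 58 → best response R.
Player 2 against (Down, II): payoffs 80, 46 → best response L.
Player 2 against (Down, III): payoffs 94, 13 → best response L.
Player 3 against (Up, L): payoffs 34, 36, 78 → best response III.
Player 3 against (Up, R): payoffs 23, 31, 93 → best response III.
Player 3 against (Down, L): payoffs 90, 95, 16 → best response II.
Player 3 against (Down, R): payoffs 76, 78, 59 → best response II.
Mutual best responses: (Down, L, II).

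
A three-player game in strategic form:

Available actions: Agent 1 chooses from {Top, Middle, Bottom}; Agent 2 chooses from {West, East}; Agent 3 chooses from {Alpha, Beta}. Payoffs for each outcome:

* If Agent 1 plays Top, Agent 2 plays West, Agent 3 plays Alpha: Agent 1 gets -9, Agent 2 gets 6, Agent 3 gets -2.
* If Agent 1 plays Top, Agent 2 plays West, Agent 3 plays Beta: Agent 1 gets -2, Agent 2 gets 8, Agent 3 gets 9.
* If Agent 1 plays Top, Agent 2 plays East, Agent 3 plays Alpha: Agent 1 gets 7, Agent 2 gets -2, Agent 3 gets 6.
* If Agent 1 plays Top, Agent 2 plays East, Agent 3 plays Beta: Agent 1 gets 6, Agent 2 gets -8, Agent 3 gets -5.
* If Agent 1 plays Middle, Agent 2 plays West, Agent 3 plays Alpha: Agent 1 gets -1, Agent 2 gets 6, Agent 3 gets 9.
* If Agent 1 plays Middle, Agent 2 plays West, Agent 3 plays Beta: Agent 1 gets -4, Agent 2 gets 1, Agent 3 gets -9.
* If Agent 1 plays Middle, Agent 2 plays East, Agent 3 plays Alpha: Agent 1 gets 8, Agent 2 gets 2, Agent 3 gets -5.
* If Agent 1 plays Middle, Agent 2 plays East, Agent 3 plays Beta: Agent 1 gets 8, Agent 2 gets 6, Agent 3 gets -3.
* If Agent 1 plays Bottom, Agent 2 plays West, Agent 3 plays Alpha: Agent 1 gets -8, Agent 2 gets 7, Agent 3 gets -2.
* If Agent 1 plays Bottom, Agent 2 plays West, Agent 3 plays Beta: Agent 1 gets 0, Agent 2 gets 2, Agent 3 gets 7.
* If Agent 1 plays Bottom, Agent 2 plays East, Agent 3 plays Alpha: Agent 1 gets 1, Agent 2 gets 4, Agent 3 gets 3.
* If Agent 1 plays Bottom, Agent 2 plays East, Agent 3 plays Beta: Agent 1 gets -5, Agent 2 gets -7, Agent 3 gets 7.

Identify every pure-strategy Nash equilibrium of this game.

For each player, find the best response to each opponent profile; mutual best responses are the pure NE.
Agent 1 against (West, Alpha): payoffs -9, -1, -8 → best response Middle.
Agent 1 against (West, Beta): payoffs -2, -4, 0 → best response Bottom.
Agent 1 against (East, Alpha): payoffs 7, 8, 1 → best response Middle.
Agent 1 against (East, Beta): payoffs 6, 8, -5 → best response Middle.
Agent 2 against (Top, Alpha): payoffs 6, -2 → best response West.
Agent 2 against (Top, Beta): payoffs 8, -8 → best response West.
Agent 2 against (Middle, Alpha): payoffs 6, 2 → best response West.
Agent 2 against (Middle, Beta): payoffs 1, 6 → best response East.
Agent 2 against (Bottom, Alpha): payoffs 7, 4 → best response West.
Agent 2 against (Bottom, Beta): payoffs 2, -7 → best response West.
Agent 3 against (Top, West): payoffs -2, 9 → best response Beta.
Agent 3 against (Top, East): payoffs 6, -5 → best response Alpha.
Agent 3 against (Middle, West): payoffs 9, -9 → best response Alpha.
Agent 3 against (Middle, East): payoffs -5, -3 → best response Beta.
Agent 3 against (Bottom, West): payoffs -2, 7 → best response Beta.
Agent 3 against (Bottom, East): payoffs 3, 7 → best response Beta.
Mutual best responses: (Middle, West, Alpha); (Middle, East, Beta); (Bottom, West, Beta).

The pure Nash equilibria are (Middle, West, Alpha) and (Middle, East, Beta) and (Bottom, West, Beta).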